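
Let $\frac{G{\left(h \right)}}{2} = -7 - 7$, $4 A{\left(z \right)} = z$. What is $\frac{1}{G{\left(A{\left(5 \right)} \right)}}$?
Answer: $- \frac{1}{28} \approx -0.035714$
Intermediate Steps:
$A{\left(z \right)} = \frac{z}{4}$
$G{\left(h \right)} = -28$ ($G{\left(h \right)} = 2 \left(-7 - 7\right) = 2 \left(-14\right) = -28$)
$\frac{1}{G{\left(A{\left(5 \right)} \right)}} = \frac{1}{-28} = - \frac{1}{28}$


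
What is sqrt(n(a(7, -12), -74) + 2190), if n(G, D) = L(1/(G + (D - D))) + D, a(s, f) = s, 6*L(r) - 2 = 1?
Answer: sqrt(8466)/2 ≈ 46.005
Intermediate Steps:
L(r) = 1/2 (L(r) = 1/3 + (1/6)*1 = 1/3 + 1/6 = 1/2)
n(G, D) = 1/2 + D
sqrt(n(a(7, -12), -74) + 2190) = sqrt((1/2 - 74) + 2190) = sqrt(-147/2 + 2190) = sqrt(4233/2) = sqrt(8466)/2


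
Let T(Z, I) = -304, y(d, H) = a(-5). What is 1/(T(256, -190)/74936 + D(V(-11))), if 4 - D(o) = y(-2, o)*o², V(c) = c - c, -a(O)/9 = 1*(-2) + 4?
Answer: 493/1970 ≈ 0.25025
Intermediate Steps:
a(O) = -18 (a(O) = -9*(1*(-2) + 4) = -9*(-2 + 4) = -9*2 = -18)
y(d, H) = -18
V(c) = 0
D(o) = 4 + 18*o² (D(o) = 4 - (-18)*o² = 4 + 18*o²)
1/(T(256, -190)/74936 + D(V(-11))) = 1/(-304/74936 + (4 + 18*0²)) = 1/(-304*1/74936 + (4 + 18*0)) = 1/(-2/493 + (4 + 0)) = 1/(-2/493 + 4) = 1/(1970/493) = 493/1970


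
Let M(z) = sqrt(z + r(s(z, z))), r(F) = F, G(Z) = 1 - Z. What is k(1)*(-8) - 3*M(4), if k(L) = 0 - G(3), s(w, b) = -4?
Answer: -16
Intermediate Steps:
k(L) = 2 (k(L) = 0 - (1 - 1*3) = 0 - (1 - 3) = 0 - 1*(-2) = 0 + 2 = 2)
M(z) = sqrt(-4 + z) (M(z) = sqrt(z - 4) = sqrt(-4 + z))
k(1)*(-8) - 3*M(4) = 2*(-8) - 3*sqrt(-4 + 4) = -16 - 3*sqrt(0) = -16 - 3*0 = -16 + 0 = -16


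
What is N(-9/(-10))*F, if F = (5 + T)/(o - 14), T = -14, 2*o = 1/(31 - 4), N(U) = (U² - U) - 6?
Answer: -147987/37750 ≈ -3.9202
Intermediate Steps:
N(U) = -6 + U² - U
o = 1/54 (o = 1/(2*(31 - 4)) = (½)/27 = (½)*(1/27) = 1/54 ≈ 0.018519)
F = 486/755 (F = (5 - 14)/(1/54 - 14) = -9/(-755/54) = -9*(-54/755) = 486/755 ≈ 0.64371)
N(-9/(-10))*F = (-6 + (-9/(-10))² - (-9)/(-10))*(486/755) = (-6 + (-9*(-⅒))² - (-9)*(-1)/10)*(486/755) = (-6 + (9/10)² - 1*9/10)*(486/755) = (-6 + 81/100 - 9/10)*(486/755) = -609/100*486/755 = -147987/37750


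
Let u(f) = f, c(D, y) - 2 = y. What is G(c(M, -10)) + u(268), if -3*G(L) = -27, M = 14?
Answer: 277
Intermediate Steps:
c(D, y) = 2 + y
G(L) = 9 (G(L) = -⅓*(-27) = 9)
G(c(M, -10)) + u(268) = 9 + 268 = 277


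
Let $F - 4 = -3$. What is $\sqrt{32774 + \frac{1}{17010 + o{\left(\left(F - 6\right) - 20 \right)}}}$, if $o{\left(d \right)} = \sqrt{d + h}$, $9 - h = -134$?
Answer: $\frac{\sqrt{557485741 + 32774 \sqrt{118}}}{\sqrt{17010 + \sqrt{118}}} \approx 181.04$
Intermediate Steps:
$F = 1$ ($F = 4 - 3 = 1$)
$h = 143$ ($h = 9 - -134 = 9 + 134 = 143$)
$o{\left(d \right)} = \sqrt{143 + d}$ ($o{\left(d \right)} = \sqrt{d + 143} = \sqrt{143 + d}$)
$\sqrt{32774 + \frac{1}{17010 + o{\left(\left(F - 6\right) - 20 \right)}}} = \sqrt{32774 + \frac{1}{17010 + \sqrt{143 + \left(\left(1 - 6\right) - 20\right)}}} = \sqrt{32774 + \frac{1}{17010 + \sqrt{143 - 25}}} = \sqrt{32774 + \frac{1}{17010 + \sqrt{118}}}$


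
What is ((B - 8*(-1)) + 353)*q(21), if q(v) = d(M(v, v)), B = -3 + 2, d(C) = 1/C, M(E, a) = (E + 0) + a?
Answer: 60/7 ≈ 8.5714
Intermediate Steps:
M(E, a) = E + a
B = -1
q(v) = 1/(2*v) (q(v) = 1/(v + v) = 1/(2*v))
((B - 8*(-1)) + 353)*q(21) = ((-1 - 8*(-1)) + 353)*((½)/21) = ((-1 + 8) + 353)*((½)*(1/21)) = (7 + 353)*(1/42) = 360*(1/42) = 60/7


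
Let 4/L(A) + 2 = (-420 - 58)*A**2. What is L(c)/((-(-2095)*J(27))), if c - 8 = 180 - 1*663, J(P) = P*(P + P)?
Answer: -1/82356272867880 ≈ -1.2142e-14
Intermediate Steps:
J(P) = 2*P**2 (J(P) = P*(2*P) = 2*P**2)
c = -475 (c = 8 + (180 - 1*663) = 8 + (180 - 663) = 8 - 483 = -475)
L(A) = 4/(-2 - 478*A**2) (L(A) = 4/(-2 + (-420 - 58)*A**2) = 4/(-2 - 478*A**2))
L(c)/((-(-2095)*J(27))) = (-2/(1 + 239*(-475)**2))/((-(-2095)*2*27**2)) = (-2/(1 + 239*225625))/((-(-2095)*2*729)) = (-2/(1 + 53924375))/((-(-2095)*1458)) = (-2/53924376)/((-2095*(-1458))) = -2*1/53924376/3054510 = -1/26962188*1/3054510 = -1/82356272867880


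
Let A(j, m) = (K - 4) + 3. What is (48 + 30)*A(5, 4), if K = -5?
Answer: -468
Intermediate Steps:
A(j, m) = -6 (A(j, m) = (-5 - 4) + 3 = -9 + 3 = -6)
(48 + 30)*A(5, 4) = (48 + 30)*(-6) = 78*(-6) = -468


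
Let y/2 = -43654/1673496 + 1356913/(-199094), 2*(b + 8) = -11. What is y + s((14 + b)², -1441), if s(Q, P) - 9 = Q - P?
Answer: 119659926150827/83295753156 ≈ 1436.6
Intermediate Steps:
b = -27/2 (b = -8 + (½)*(-11) = -8 - 11/2 = -27/2 ≈ -13.500)
s(Q, P) = 9 + Q - P (s(Q, P) = 9 + (Q - P) = 9 + Q - P)
y = -569869931831/41647876578 (y = 2*(-43654/1673496 + 1356913/(-199094)) = 2*(-43654*1/1673496 + 1356913*(-1/199094)) = 2*(-21827/836748 - 1356913/199094) = 2*(-569869931831/83295753156) = -569869931831/41647876578 ≈ -13.683)
y + s((14 + b)², -1441) = -569869931831/41647876578 + (9 + (14 - 27/2)² - 1*(-1441)) = -569869931831/41647876578 + (9 + (½)² + 1441) = -569869931831/41647876578 + (9 + ¼ + 1441) = -569869931831/41647876578 + 5801/4 = 119659926150827/83295753156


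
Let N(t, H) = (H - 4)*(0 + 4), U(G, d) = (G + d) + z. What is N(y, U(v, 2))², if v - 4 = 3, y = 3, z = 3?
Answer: 1024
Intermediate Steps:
v = 7 (v = 4 + 3 = 7)
U(G, d) = 3 + G + d (U(G, d) = (G + d) + 3 = 3 + G + d)
N(t, H) = -16 + 4*H (N(t, H) = (-4 + H)*4 = -16 + 4*H)
N(y, U(v, 2))² = (-16 + 4*(3 + 7 + 2))² = (-16 + 4*12)² = (-16 + 48)² = 32² = 1024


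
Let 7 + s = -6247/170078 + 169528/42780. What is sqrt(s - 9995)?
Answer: I*sqrt(33080662813484655576690)/1818984210 ≈ 99.99*I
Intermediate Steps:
s = -5591455339/1818984210 (s = -7 + (-6247/170078 + 169528/42780) = -7 + (-6247*1/170078 + 169528*(1/42780)) = -7 + (-6247/170078 + 42382/10695) = -7 + 7141434131/1818984210 = -5591455339/1818984210 ≈ -3.0739)
sqrt(s - 9995) = sqrt(-5591455339/1818984210 - 9995) = sqrt(-18186338634289/1818984210) = I*sqrt(33080662813484655576690)/1818984210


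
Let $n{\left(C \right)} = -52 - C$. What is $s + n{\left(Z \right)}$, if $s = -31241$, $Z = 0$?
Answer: $-31293$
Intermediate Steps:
$s + n{\left(Z \right)} = -31241 - 52 = -31293$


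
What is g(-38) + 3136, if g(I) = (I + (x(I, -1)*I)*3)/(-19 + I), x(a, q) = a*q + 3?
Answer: 9656/3 ≈ 3218.7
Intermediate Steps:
x(a, q) = 3 + a*q
g(I) = (I + 3*I*(3 - I))/(-19 + I) (g(I) = (I + ((3 + I*(-1))*I)*3)/(-19 + I) = (I + ((3 - I)*I)*3)/(-19 + I) = (I + (I*(3 - I))*3)/(-19 + I) = (I + 3*I*(3 - I))/(-19 + I))
g(-38) + 3136 = -38*(10 - 3*(-38))/(-19 - 38) + 3136 = -38*(10 + 114)/(-57) + 3136 = -38*(-1/57)*124 + 3136 = 248/3 + 3136 = 9656/3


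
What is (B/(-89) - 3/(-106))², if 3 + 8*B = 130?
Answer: 32069569/1424005696 ≈ 0.022521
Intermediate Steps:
B = 127/8 (B = -3/8 + (⅛)*130 = -3/8 + 65/4 = 127/8 ≈ 15.875)
(B/(-89) - 3/(-106))² = ((127/8)/(-89) - 3/(-106))² = ((127/8)*(-1/89) - 3*(-1/106))² = (-127/712 + 3/106)² = (-5663/37736)² = 32069569/1424005696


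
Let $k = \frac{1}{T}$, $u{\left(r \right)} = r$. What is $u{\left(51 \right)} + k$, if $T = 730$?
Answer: $\frac{37231}{730} \approx 51.001$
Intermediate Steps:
$k = \frac{1}{730} \approx 0.0013699$
$u{\left(51 \right)} + k = 51 + \frac{1}{730} = \frac{37231}{730}$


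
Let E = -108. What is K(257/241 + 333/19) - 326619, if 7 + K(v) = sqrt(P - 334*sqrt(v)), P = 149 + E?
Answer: -326626 + sqrt(859656881 - 6117544*sqrt(24364859))/4579 ≈ -3.2663e+5 + 37.406*I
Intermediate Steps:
P = 41 (P = 149 - 108 = 41)
K(v) = -7 + sqrt(41 - 334*sqrt(v))
K(257/241 + 333/19) - 326619 = (-7 + sqrt(41 - 334*sqrt(257/241 + 333/19))) - 326619 = (-7 + sqrt(41 - 1336*sqrt(24364859)/4579)) - 326619 = -326626 + sqrt(41 - 1336*sqrt(24364859)/4579)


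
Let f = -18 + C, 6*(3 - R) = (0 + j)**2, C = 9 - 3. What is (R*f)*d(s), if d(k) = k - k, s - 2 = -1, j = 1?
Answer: 0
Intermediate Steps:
C = 6
s = 1 (s = 2 - 1 = 1)
R = 17/6 (R = 3 - (0 + 1)**2/6 = 3 - 1/6*1**2 = 3 - 1/6*1 = 3 - 1/6 = 17/6 ≈ 2.8333)
f = -12 (f = -18 + 6 = -12)
d(k) = 0
(R*f)*d(s) = ((17/6)*(-12))*0 = -34*0 = 0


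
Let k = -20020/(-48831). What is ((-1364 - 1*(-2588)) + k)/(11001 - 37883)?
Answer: -29894582/656337471 ≈ -0.045548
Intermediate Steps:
k = 20020/48831 (k = -20020*(-1/48831) = 20020/48831 ≈ 0.40999)
((-1364 - 1*(-2588)) + k)/(11001 - 37883) = ((-1364 - 1*(-2588)) + 20020/48831)/(11001 - 37883) = ((-1364 + 2588) + 20020/48831)/(-26882) = (1224 + 20020/48831)*(-1/26882) = (59789164/48831)*(-1/26882) = -29894582/656337471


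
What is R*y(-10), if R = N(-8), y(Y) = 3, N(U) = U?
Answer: -24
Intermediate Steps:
R = -8
R*y(-10) = -8*3 = -24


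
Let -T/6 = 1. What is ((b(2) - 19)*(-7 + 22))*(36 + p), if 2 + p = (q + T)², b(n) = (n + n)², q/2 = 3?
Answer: -1530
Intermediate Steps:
q = 6 (q = 2*3 = 6)
b(n) = 4*n² (b(n) = (2*n)² = 4*n²)
T = -6 (T = -6*1 = -6)
p = -2 (p = -2 + (6 - 6)² = -2 + 0² = -2 + 0 = -2)
((b(2) - 19)*(-7 + 22))*(36 + p) = ((4*2² - 19)*(-7 + 22))*(36 - 2) = ((4*4 - 19)*15)*34 = ((16 - 19)*15)*34 = -3*15*34 = -45*34 = -1530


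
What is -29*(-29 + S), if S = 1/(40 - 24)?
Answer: 13427/16 ≈ 839.19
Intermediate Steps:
S = 1/16 ≈ 0.062500
-29*(-29 + S) = -29*(-29 + 1/16) = -29*(-463/16) = 13427/16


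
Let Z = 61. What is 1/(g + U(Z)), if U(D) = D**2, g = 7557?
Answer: 1/11278 ≈ 8.8668e-5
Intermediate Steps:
1/(g + U(Z)) = 1/(7557 + 61**2) = 1/(7557 + 3721) = 1/11278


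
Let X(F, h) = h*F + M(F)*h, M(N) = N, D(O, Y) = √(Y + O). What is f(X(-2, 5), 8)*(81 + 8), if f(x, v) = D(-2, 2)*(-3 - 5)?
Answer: 0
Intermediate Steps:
D(O, Y) = √(O + Y)
X(F, h) = 2*F*h (X(F, h) = h*F + F*h = F*h + F*h = 2*F*h)
f(x, v) = 0 (f(x, v) = √(-2 + 2)*(-3 - 5) = √0*(-8) = 0*(-8) = 0)
f(X(-2, 5), 8)*(81 + 8) = 0*(81 + 8) = 0*89 = 0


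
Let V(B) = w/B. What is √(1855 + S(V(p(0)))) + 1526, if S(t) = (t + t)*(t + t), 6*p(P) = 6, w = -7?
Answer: 1526 + √2051 ≈ 1571.3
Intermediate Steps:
p(P) = 1 (p(P) = (⅙)*6 = 1)
V(B) = -7/B
S(t) = 4*t² (S(t) = (2*t)*(2*t) = 4*t²)
√(1855 + S(V(p(0)))) + 1526 = √(1855 + 4*(-7/1)²) + 1526 = √(1855 + 4*(-7*1)²) + 1526 = √(1855 + 4*(-7)²) + 1526 = √(1855 + 4*49) + 1526 = √(1855 + 196) + 1526 = √2051 + 1526 = 1526 + √2051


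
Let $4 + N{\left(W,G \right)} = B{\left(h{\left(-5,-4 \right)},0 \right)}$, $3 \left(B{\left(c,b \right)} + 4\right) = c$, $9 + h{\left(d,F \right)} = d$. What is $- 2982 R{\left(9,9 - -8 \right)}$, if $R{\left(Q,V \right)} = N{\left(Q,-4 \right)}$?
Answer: $37772$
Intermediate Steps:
$h{\left(d,F \right)} = -9 + d$
$B{\left(c,b \right)} = -4 + \frac{c}{3}$
$N{\left(W,G \right)} = - \frac{38}{3}$ ($N{\left(W,G \right)} = -4 + \left(-4 + \frac{-9 - 5}{3}\right) = -4 + \left(-4 + \frac{1}{3} \left(-14\right)\right) = -4 - \frac{26}{3} = - \frac{38}{3}$)
$R{\left(Q,V \right)} = - \frac{38}{3}$
$- 2982 R{\left(9,9 - -8 \right)} = \left(-2982\right) \left(- \frac{38}{3}\right) = 37772$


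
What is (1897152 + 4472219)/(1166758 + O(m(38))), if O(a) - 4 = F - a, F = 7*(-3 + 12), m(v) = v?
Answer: 6369371/1166787 ≈ 5.4589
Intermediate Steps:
F = 63 (F = 7*9 = 63)
O(a) = 67 - a (O(a) = 4 + (63 - a) = 67 - a)
(1897152 + 4472219)/(1166758 + O(m(38))) = (1897152 + 4472219)/(1166758 + (67 - 1*38)) = 6369371/(1166758 + (67 - 38)) = 6369371/(1166758 + 29) = 6369371/1166787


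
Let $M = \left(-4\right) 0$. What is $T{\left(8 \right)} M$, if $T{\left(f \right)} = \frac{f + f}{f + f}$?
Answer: $0$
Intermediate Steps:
$M = 0$
$T{\left(f \right)} = 1$ ($T{\left(f \right)} = \frac{2 f}{2 f} = 2 f \frac{1}{2 f} = 1$)
$T{\left(8 \right)} M = 1 \cdot 0 = 0$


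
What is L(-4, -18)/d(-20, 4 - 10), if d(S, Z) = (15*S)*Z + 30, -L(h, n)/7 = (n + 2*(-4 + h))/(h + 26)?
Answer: 119/20130 ≈ 0.0059116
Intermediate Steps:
L(h, n) = -7*(-8 + n + 2*h)/(26 + h) (L(h, n) = -7*(n + 2*(-4 + h))/(h + 26) = -7*(n + (-8 + 2*h))/(26 + h) = -7*(-8 + n + 2*h)/(26 + h))
d(S, Z) = 30 + 15*S*Z (d(S, Z) = 15*S*Z + 30 = 30 + 15*S*Z)
L(-4, -18)/d(-20, 4 - 10) = (7*(8 - 1*(-18) - 2*(-4))/(26 - 4))/(30 + 15*(-20)*(4 - 10)) = (7*(8 + 18 + 8)/22)/(30 + 15*(-20)*(-6)) = (7*(1/22)*34)/(30 + 1800) = (119/11)/1830 = (119/11)*(1/1830) = 119/20130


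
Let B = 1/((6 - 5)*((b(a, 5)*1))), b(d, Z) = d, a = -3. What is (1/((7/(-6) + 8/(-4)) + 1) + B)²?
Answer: 961/1521 ≈ 0.63182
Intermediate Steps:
B = -⅓ (B = 1/((6 - 5)*((-3*1))) = 1/(1*(-3)) = 1*(-⅓) = -⅓ ≈ -0.33333)
(1/((7/(-6) + 8/(-4)) + 1) + B)² = (1/((7/(-6) + 8/(-4)) + 1) - ⅓)² = (1/((7*(-⅙) + 8*(-¼)) + 1) - ⅓)² = (1/((-7/6 - 2) + 1) - ⅓)² = (1/(-19/6 + 1) - ⅓)² = (1/(-13/6) - ⅓)² = (-6/13 - ⅓)² = (-31/39)² = 961/1521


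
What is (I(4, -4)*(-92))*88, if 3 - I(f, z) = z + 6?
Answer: -8096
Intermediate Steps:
I(f, z) = -3 - z (I(f, z) = 3 - (z + 6) = 3 - (6 + z) = 3 + (-6 - z) = -3 - z)
(I(4, -4)*(-92))*88 = ((-3 - 1*(-4))*(-92))*88 = ((-3 + 4)*(-92))*88 = (1*(-92))*88 = -92*88 = -8096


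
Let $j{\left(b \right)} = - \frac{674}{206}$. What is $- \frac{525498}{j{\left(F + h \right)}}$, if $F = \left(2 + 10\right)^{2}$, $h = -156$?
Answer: $\frac{54126294}{337} \approx 1.6061 \cdot 10^{5}$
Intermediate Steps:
$F = 144$ ($F = 12^{2} = 144$)
$j{\left(b \right)} = - \frac{337}{103}$ ($j{\left(b \right)} = \left(-674\right) \frac{1}{206} = - \frac{337}{103}$)
$- \frac{525498}{j{\left(F + h \right)}} = - \frac{525498}{- \frac{337}{103}} = \left(-525498\right) \left(- \frac{103}{337}\right) = \frac{54126294}{337}$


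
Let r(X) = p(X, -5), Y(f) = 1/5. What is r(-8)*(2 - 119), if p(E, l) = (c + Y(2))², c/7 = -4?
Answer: -2260557/25 ≈ -90422.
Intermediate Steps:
Y(f) = ⅕ (Y(f) = 1*(⅕) = ⅕)
c = -28 (c = 7*(-4) = -28)
p(E, l) = 19321/25 (p(E, l) = (-28 + ⅕)² = (-139/5)² = 19321/25)
r(X) = 19321/25
r(-8)*(2 - 119) = 19321*(2 - 119)/25 = (19321/25)*(-117) = -2260557/25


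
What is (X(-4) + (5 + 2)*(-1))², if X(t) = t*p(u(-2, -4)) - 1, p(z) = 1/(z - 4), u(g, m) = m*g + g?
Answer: 100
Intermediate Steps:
u(g, m) = g + g*m (u(g, m) = g*m + g = g + g*m)
p(z) = 1/(-4 + z)
X(t) = -1 + t/2 (X(t) = t/(-4 - 2*(1 - 4)) - 1 = t/(-4 - 2*(-3)) - 1 = t/(-4 + 6) - 1 = t/2 - 1 = -1 + t/2)
(X(-4) + (5 + 2)*(-1))² = ((-1 + (½)*(-4)) + (5 + 2)*(-1))² = ((-1 - 2) + 7*(-1))² = (-3 - 7)² = (-10)² = 100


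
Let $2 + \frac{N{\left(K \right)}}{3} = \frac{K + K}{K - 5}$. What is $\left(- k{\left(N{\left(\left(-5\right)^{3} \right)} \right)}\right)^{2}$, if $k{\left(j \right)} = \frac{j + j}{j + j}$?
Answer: $1$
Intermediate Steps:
$N{\left(K \right)} = -6 + \frac{6 K}{-5 + K}$ ($N{\left(K \right)} = -6 + 3 \frac{K + K}{K - 5} = -6 + 3 \frac{2 K}{-5 + K} = -6 + \frac{6 K}{-5 + K}$)
$k{\left(j \right)} = 1$ ($k{\left(j \right)} = \frac{2 j}{2 j} = 2 j \frac{1}{2 j} = 1$)
$\left(- k{\left(N{\left(\left(-5\right)^{3} \right)} \right)}\right)^{2} = \left(\left(-1\right) 1\right)^{2} = \left(-1\right)^{2} = 1$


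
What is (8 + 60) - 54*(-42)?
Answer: 2336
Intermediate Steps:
(8 + 60) - 54*(-42) = 68 + 2268 = 2336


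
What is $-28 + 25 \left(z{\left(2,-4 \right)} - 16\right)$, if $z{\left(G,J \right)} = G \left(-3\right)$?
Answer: $-578$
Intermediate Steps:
$z{\left(G,J \right)} = - 3 G$
$-28 + 25 \left(z{\left(2,-4 \right)} - 16\right) = -28 + 25 \left(\left(-3\right) 2 - 16\right) = -28 + 25 \left(-6 - 16\right) = -28 + 25 \left(-22\right) = -28 - 550 = -578$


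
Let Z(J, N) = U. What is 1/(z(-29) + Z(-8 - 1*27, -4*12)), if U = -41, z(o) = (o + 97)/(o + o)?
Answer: -29/1223 ≈ -0.023712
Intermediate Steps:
z(o) = (97 + o)/(2*o) (z(o) = (97 + o)/((2*o)) = (97 + o)*(1/(2*o)) = (97 + o)/(2*o))
Z(J, N) = -41
1/(z(-29) + Z(-8 - 1*27, -4*12)) = 1/((½)*(97 - 29)/(-29) - 41) = 1/((½)*(-1/29)*68 - 41) = 1/(-34/29 - 41) = 1/(-1223/29) = -29/1223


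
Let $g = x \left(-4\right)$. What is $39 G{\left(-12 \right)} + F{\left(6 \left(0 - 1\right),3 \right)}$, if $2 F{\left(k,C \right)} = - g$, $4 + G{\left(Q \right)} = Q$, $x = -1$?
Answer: $-626$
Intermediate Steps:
$G{\left(Q \right)} = -4 + Q$
$g = 4$ ($g = \left(-1\right) \left(-4\right) = 4$)
$F{\left(k,C \right)} = -2$ ($F{\left(k,C \right)} = \frac{\left(-1\right) 4}{2} = \frac{1}{2} \left(-4\right) = -2$)
$39 G{\left(-12 \right)} + F{\left(6 \left(0 - 1\right),3 \right)} = 39 \left(-4 - 12\right) - 2 = 39 \left(-16\right) - 2 = -624 - 2 = -626$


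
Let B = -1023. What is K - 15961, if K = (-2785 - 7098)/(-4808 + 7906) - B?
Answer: -46287807/3098 ≈ -14941.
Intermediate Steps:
K = 3159371/3098 (K = (-2785 - 7098)/(-4808 + 7906) - 1*(-1023) = -9883/3098 + 1023 = 3159371/3098 ≈ 1019.8)
K - 15961 = 3159371/3098 - 15961 = -46287807/3098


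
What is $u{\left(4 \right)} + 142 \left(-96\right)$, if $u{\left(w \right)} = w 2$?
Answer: $-13624$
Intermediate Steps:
$u{\left(w \right)} = 2 w$
$u{\left(4 \right)} + 142 \left(-96\right) = 2 \cdot 4 + 142 \left(-96\right) = 8 - 13632 = -13624$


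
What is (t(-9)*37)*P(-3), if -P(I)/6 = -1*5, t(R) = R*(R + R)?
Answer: 179820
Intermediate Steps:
t(R) = 2*R² (t(R) = R*(2*R) = 2*R²)
P(I) = 30 (P(I) = -(-6)*5 = -6*(-5) = 30)
(t(-9)*37)*P(-3) = ((2*(-9)²)*37)*30 = ((2*81)*37)*30 = (162*37)*30 = 5994*30 = 179820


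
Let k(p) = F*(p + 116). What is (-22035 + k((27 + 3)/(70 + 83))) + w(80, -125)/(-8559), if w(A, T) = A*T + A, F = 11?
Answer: -3020014307/145503 ≈ -20756.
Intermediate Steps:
w(A, T) = A + A*T
k(p) = 1276 + 11*p (k(p) = 11*(p + 116) = 11*(116 + p) = 1276 + 11*p)
(-22035 + k((27 + 3)/(70 + 83))) + w(80, -125)/(-8559) = (-22035 + (1276 + 11*((27 + 3)/(70 + 83)))) + (80*(1 - 125))/(-8559) = (-22035 + (1276 + 11*(30/153))) + (80*(-124))*(-1/8559) = (-22035 + (1276 + 11*(30*(1/153)))) - 9920*(-1/8559) = (-22035 + (1276 + 11*(10/51))) + 9920/8559 = (-22035 + (1276 + 110/51)) + 9920/8559 = (-22035 + 65186/51) + 9920/8559 = -1058599/51 + 9920/8559 = -3020014307/145503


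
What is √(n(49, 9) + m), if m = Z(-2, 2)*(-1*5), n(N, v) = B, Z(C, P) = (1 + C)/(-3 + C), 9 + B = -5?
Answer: I*√15 ≈ 3.873*I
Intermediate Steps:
B = -14 (B = -9 - 5 = -14)
Z(C, P) = (1 + C)/(-3 + C)
n(N, v) = -14
m = -1 (m = ((1 - 2)/(-3 - 2))*(-1*5) = (-1/(-5))*(-5) = -⅕*(-1)*(-5) = (⅕)*(-5) = -1)
√(n(49, 9) + m) = √(-14 - 1) = √(-15) = I*√15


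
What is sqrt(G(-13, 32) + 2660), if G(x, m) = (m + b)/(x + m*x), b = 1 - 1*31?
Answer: sqrt(489548202)/429 ≈ 51.575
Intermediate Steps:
b = -30 (b = 1 - 31 = -30)
G(x, m) = (-30 + m)/(x + m*x) (G(x, m) = (m - 30)/(x + m*x) = (-30 + m)/(x + m*x))
sqrt(G(-13, 32) + 2660) = sqrt((-30 + 32)/((-13)*(1 + 32)) + 2660) = sqrt(-1/13*2/33 + 2660) = sqrt(-1/13*1/33*2 + 2660) = sqrt(-2/429 + 2660) = sqrt(1141138/429) = sqrt(489548202)/429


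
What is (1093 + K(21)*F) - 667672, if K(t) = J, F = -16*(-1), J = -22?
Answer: -666931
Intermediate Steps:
F = 16
K(t) = -22
(1093 + K(21)*F) - 667672 = (1093 - 22*16) - 667672 = (1093 - 352) - 667672 = 741 - 667672 = -666931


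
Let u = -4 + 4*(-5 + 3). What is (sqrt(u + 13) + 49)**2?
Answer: 2500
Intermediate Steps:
u = -12 (u = -4 + 4*(-2) = -4 - 8 = -12)
(sqrt(u + 13) + 49)**2 = (sqrt(-12 + 13) + 49)**2 = (sqrt(1) + 49)**2 = (1 + 49)**2 = 50**2 = 2500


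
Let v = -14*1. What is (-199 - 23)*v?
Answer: 3108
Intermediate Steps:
v = -14
(-199 - 23)*v = (-199 - 23)*(-14) = -222*(-14) = 3108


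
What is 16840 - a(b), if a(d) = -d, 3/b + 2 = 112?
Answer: 1852403/110 ≈ 16840.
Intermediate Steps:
b = 3/110 (b = 3/(-2 + 112) = 3/110 ≈ 0.027273)
16840 - a(b) = 16840 - (-1)*3/110 = 16840 - 1*(-3/110) = 16840 + 3/110 = 1852403/110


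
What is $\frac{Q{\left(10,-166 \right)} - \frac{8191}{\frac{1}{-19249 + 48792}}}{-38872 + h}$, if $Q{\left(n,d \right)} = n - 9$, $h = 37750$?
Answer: $\frac{10999396}{51} \approx 2.1567 \cdot 10^{5}$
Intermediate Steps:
$Q{\left(n,d \right)} = -9 + n$ ($Q{\left(n,d \right)} = n - 9 = -9 + n$)
$\frac{Q{\left(10,-166 \right)} - \frac{8191}{\frac{1}{-19249 + 48792}}}{-38872 + h} = \frac{\left(-9 + 10\right) - \frac{8191}{\frac{1}{-19249 + 48792}}}{-38872 + 37750} = \frac{1 - \frac{8191}{\frac{1}{29543}}}{-1122} = \left(1 - 8191 \frac{1}{\frac{1}{29543}}\right) \left(- \frac{1}{1122}\right) = \left(1 - 241986713\right) \left(- \frac{1}{1122}\right) = \left(-241986712\right) \left(- \frac{1}{1122}\right) = \frac{10999396}{51}$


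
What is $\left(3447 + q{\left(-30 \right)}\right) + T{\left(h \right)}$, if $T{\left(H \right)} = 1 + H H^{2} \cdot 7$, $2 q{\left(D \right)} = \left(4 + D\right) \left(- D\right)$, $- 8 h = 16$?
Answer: $3002$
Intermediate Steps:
$h = -2$ ($h = \left(- \frac{1}{8}\right) 16 = -2$)
$q{\left(D \right)} = - \frac{D \left(4 + D\right)}{2}$ ($q{\left(D \right)} = \frac{\left(4 + D\right) \left(- D\right)}{2} = \frac{\left(-1\right) D \left(4 + D\right)}{2} = - \frac{D \left(4 + D\right)}{2}$)
$T{\left(H \right)} = 1 + 7 H^{3}$ ($T{\left(H \right)} = 1 + H^{3} \cdot 7 = 1 + 7 H^{3}$)
$\left(3447 + q{\left(-30 \right)}\right) + T{\left(h \right)} = \left(3447 - - 15 \left(4 - 30\right)\right) + \left(1 + 7 \left(-2\right)^{3}\right) = \left(3447 - \left(-15\right) \left(-26\right)\right) + \left(1 + 7 \left(-8\right)\right) = \left(3447 - 390\right) + \left(1 - 56\right) = 3057 - 55 = 3002$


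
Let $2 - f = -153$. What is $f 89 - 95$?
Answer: $13700$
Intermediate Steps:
$f = 155$ ($f = 2 - -153 = 2 + 153 = 155$)
$f 89 - 95 = 155 \cdot 89 - 95 = 13795 - 95 = 13700$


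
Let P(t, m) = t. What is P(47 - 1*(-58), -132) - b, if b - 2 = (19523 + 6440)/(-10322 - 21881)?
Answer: 3342872/32203 ≈ 103.81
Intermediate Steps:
b = 38443/32203 (b = 2 + (19523 + 6440)/(-10322 - 21881) = 2 + 25963/(-32203) = 2 + 25963*(-1/32203) = 2 - 25963/32203 = 38443/32203 ≈ 1.1938)
P(47 - 1*(-58), -132) - b = (47 - 1*(-58)) - 1*38443/32203 = (47 + 58) - 38443/32203 = 105 - 38443/32203 = 3342872/32203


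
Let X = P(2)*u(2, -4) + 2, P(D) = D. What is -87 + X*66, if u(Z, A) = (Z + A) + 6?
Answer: 573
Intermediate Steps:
u(Z, A) = 6 + A + Z (u(Z, A) = (A + Z) + 6 = 6 + A + Z)
X = 10 (X = 2*(6 - 4 + 2) + 2 = 2*4 + 2 = 8 + 2 = 10)
-87 + X*66 = -87 + 10*66 = -87 + 660 = 573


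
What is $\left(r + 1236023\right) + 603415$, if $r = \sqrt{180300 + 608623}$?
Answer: $1839438 + \sqrt{788923} \approx 1.8403 \cdot 10^{6}$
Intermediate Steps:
$r = \sqrt{788923} \approx 888.21$
$\left(r + 1236023\right) + 603415 = \left(\sqrt{788923} + 1236023\right) + 603415 = \left(1236023 + \sqrt{788923}\right) + 603415 = 1839438 + \sqrt{788923}$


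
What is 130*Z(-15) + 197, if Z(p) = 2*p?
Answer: -3703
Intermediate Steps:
130*Z(-15) + 197 = 130*(2*(-15)) + 197 = 130*(-30) + 197 = -3900 + 197 = -3703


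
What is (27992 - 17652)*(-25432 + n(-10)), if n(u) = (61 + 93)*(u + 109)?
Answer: -105323240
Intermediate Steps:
n(u) = 16786 + 154*u (n(u) = 154*(109 + u) = 16786 + 154*u)
(27992 - 17652)*(-25432 + n(-10)) = (27992 - 17652)*(-25432 + (16786 + 154*(-10))) = 10340*(-25432 + (16786 - 1540)) = 10340*(-25432 + 15246) = 10340*(-10186) = -105323240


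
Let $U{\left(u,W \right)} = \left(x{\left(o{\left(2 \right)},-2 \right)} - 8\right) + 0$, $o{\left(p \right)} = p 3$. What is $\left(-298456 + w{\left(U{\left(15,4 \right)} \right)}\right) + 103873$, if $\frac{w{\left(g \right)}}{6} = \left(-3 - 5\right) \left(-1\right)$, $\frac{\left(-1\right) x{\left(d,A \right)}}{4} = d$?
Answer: $-194535$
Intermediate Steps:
$o{\left(p \right)} = 3 p$
$x{\left(d,A \right)} = - 4 d$
$U{\left(u,W \right)} = -32$ ($U{\left(u,W \right)} = \left(- 4 \cdot 3 \cdot 2 - 8\right) + 0 = \left(\left(-4\right) 6 - 8\right) + 0 = \left(-24 - 8\right) + 0 = -32 + 0 = -32$)
$w{\left(g \right)} = 48$ ($w{\left(g \right)} = 6 \left(-3 - 5\right) \left(-1\right) = 6 \left(\left(-8\right) \left(-1\right)\right) = 6 \cdot 8 = 48$)
$\left(-298456 + w{\left(U{\left(15,4 \right)} \right)}\right) + 103873 = \left(-298456 + 48\right) + 103873 = -298408 + 103873 = -194535$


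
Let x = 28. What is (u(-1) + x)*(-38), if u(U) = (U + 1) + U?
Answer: -1026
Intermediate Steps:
u(U) = 1 + 2*U (u(U) = (1 + U) + U = 1 + 2*U)
(u(-1) + x)*(-38) = ((1 + 2*(-1)) + 28)*(-38) = ((1 - 2) + 28)*(-38) = (-1 + 28)*(-38) = 27*(-38) = -1026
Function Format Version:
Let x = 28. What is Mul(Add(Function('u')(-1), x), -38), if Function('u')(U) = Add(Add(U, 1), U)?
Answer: -1026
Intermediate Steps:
Function('u')(U) = Add(1, Mul(2, U)) (Function('u')(U) = Add(Add(1, U), U) = Add(1, Mul(2, U)))
Mul(Add(Function('u')(-1), x), -38) = Mul(Add(Add(1, Mul(2, -1)), 28), -38) = Mul(Add(Add(1, -2), 28), -38) = Mul(Add(-1, 28), -38) = Mul(27, -38) = -1026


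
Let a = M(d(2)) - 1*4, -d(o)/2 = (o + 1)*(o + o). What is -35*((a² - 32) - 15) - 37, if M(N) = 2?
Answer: 1468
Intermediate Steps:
d(o) = -4*o*(1 + o) (d(o) = -2*(o + 1)*(o + o) = -2*(1 + o)*2*o = -4*o*(1 + o))
a = -2 (a = 2 - 1*4 = 2 - 4 = -2)
-35*((a² - 32) - 15) - 37 = -35*(((-2)² - 32) - 15) - 37 = -35*((4 - 32) - 15) - 37 = -35*(-28 - 15) - 37 = -35*(-43) - 37 = 1505 - 37 = 1468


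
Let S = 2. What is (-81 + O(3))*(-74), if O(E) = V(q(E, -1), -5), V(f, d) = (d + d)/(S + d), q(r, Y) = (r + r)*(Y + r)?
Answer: 17242/3 ≈ 5747.3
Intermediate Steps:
q(r, Y) = 2*r*(Y + r) (q(r, Y) = (2*r)*(Y + r) = 2*r*(Y + r))
V(f, d) = 2*d/(2 + d) (V(f, d) = (d + d)/(2 + d) = (2*d)/(2 + d) = 2*d/(2 + d))
O(E) = 10/3 (O(E) = 2*(-5)/(2 - 5) = 2*(-5)/(-3) = 2*(-5)*(-⅓) = 10/3)
(-81 + O(3))*(-74) = (-81 + 10/3)*(-74) = -233/3*(-74) = 17242/3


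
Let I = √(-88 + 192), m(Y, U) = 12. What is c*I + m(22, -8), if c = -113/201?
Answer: 12 - 226*√26/201 ≈ 6.2668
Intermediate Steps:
c = -113/201 (c = -113*1/201 = -113/201 ≈ -0.56219)
I = 2*√26 (I = √104 = 2*√26 ≈ 10.198)
c*I + m(22, -8) = -226*√26/201 + 12 = 12 - 226*√26/201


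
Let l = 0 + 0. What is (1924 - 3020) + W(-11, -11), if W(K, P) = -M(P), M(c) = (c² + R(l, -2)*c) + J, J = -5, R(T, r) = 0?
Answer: -1212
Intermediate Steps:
l = 0
M(c) = -5 + c² (M(c) = (c² + 0*c) - 5 = (c² + 0) - 5 = c² - 5 = -5 + c²)
W(K, P) = 5 - P² (W(K, P) = -(-5 + P²) = 5 - P²)
(1924 - 3020) + W(-11, -11) = (1924 - 3020) + (5 - 1*(-11)²) = -1096 + (5 - 1*121) = -1096 + (5 - 121) = -1096 - 116 = -1212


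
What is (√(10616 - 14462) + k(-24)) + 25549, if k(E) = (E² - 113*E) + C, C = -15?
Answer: 28822 + I*√3846 ≈ 28822.0 + 62.016*I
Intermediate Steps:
k(E) = -15 + E² - 113*E (k(E) = (E² - 113*E) - 15 = -15 + E² - 113*E)
(√(10616 - 14462) + k(-24)) + 25549 = (√(10616 - 14462) + (-15 + (-24)² - 113*(-24))) + 25549 = (√(-3846) + (-15 + 576 + 2712)) + 25549 = (I*√3846 + 3273) + 25549 = (3273 + I*√3846) + 25549 = 28822 + I*√3846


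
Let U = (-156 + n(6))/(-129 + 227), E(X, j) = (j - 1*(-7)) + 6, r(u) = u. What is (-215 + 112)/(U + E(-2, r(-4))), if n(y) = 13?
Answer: -10094/739 ≈ -13.659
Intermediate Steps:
E(X, j) = 13 + j (E(X, j) = (j + 7) + 6 = (7 + j) + 6 = 13 + j)
U = -143/98 (U = (-156 + 13)/(-129 + 227) = -143/98 ≈ -1.4592)
(-215 + 112)/(U + E(-2, r(-4))) = (-215 + 112)/(-143/98 + (13 - 4)) = -103/(-143/98 + 9) = -103/739/98 = -103*98/739 = -10094/739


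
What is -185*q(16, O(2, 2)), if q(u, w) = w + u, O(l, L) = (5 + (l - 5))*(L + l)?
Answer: -4440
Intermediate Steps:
O(l, L) = l*(L + l) (O(l, L) = (5 + (-5 + l))*(L + l) = l*(L + l))
q(u, w) = u + w
-185*q(16, O(2, 2)) = -185*(16 + 2*(2 + 2)) = -185*(16 + 2*4) = -185*(16 + 8) = -185*24 = -4440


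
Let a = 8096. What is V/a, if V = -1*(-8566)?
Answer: 4283/4048 ≈ 1.0581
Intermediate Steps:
V = 8566
V/a = 8566/8096 = 8566*(1/8096) = 4283/4048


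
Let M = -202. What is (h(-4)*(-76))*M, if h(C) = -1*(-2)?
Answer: 30704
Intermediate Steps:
h(C) = 2
(h(-4)*(-76))*M = (2*(-76))*(-202) = -152*(-202) = 30704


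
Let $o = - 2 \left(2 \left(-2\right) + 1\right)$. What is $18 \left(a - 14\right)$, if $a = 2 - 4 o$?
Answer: $-648$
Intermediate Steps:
$o = 6$ ($o = - 2 \left(-4 + 1\right) = \left(-2\right) \left(-3\right) = 6$)
$a = -22$ ($a = 2 - 24 = -22$)
$18 \left(a - 14\right) = 18 \left(-22 - 14\right) = 18 \left(-36\right) = -648$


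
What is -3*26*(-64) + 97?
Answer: 5089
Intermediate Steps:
-3*26*(-64) + 97 = -78*(-64) + 97 = 4992 + 97 = 5089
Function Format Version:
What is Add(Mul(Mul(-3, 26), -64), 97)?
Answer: 5089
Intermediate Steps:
Add(Mul(Mul(-3, 26), -64), 97) = Add(Mul(-78, -64), 97) = Add(4992, 97) = 5089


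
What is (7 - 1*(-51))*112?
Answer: 6496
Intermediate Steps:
(7 - 1*(-51))*112 = (7 + 51)*112 = 58*112 = 6496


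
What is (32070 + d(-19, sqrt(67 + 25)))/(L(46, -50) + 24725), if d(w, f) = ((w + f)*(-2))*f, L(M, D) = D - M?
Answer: 31886/24629 + 76*sqrt(23)/24629 ≈ 1.3095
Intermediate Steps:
d(w, f) = f*(-2*f - 2*w) (d(w, f) = ((f + w)*(-2))*f = (-2*f - 2*w)*f = f*(-2*f - 2*w))
(32070 + d(-19, sqrt(67 + 25)))/(L(46, -50) + 24725) = (32070 - 2*sqrt(67 + 25)*(sqrt(67 + 25) - 19))/((-50 - 1*46) + 24725) = (32070 - 2*sqrt(92)*(sqrt(92) - 19))/((-50 - 46) + 24725) = (32070 - 2*2*sqrt(23)*(2*sqrt(23) - 19))/(-96 + 24725) = (32070 - 2*2*sqrt(23)*(-19 + 2*sqrt(23)))/24629 = (32070 - 4*sqrt(23)*(-19 + 2*sqrt(23)))*(1/24629) = 32070/24629 - 4*sqrt(23)*(-19 + 2*sqrt(23))/24629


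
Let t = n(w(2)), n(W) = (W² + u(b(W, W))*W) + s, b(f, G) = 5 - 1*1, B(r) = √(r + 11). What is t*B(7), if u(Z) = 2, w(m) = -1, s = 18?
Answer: 51*√2 ≈ 72.125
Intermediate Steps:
B(r) = √(11 + r)
b(f, G) = 4 (b(f, G) = 5 - 1 = 4)
n(W) = 18 + W² + 2*W (n(W) = (W² + 2*W) + 18 = 18 + W² + 2*W)
t = 17 (t = 18 + (-1)² + 2*(-1) = 18 + 1 - 2 = 17)
t*B(7) = 17*√(11 + 7) = 17*√18 = 17*(3*√2) = 51*√2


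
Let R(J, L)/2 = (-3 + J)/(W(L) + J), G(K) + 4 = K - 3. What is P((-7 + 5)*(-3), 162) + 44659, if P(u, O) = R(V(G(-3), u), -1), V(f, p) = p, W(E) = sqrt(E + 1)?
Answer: 44660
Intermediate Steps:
G(K) = -7 + K (G(K) = -4 + (K - 3) = -4 + (-3 + K) = -7 + K)
W(E) = sqrt(1 + E)
R(J, L) = 2*(-3 + J)/(J + sqrt(1 + L)) (R(J, L) = 2*((-3 + J)/(sqrt(1 + L) + J)) = 2*((-3 + J)/(J + sqrt(1 + L))) = 2*(-3 + J)/(J + sqrt(1 + L)))
P(u, O) = 2*(-3 + u)/u (P(u, O) = 2*(-3 + u)/(u + sqrt(1 - 1)) = 2*(-3 + u)/(u + sqrt(0)) = 2*(-3 + u)/(u + 0) = 2*(-3 + u)/u)
P((-7 + 5)*(-3), 162) + 44659 = (2 - 6*(-1/(3*(-7 + 5)))) + 44659 = (2 - 6/((-2*(-3)))) + 44659 = (2 - 6/6) + 44659 = (2 - 6*1/6) + 44659 = (2 - 1) + 44659 = 1 + 44659 = 44660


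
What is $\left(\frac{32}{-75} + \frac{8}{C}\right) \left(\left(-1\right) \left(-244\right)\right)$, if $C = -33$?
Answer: $- \frac{44896}{275} \approx -163.26$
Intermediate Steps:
$\left(\frac{32}{-75} + \frac{8}{C}\right) \left(\left(-1\right) \left(-244\right)\right) = \left(\frac{32}{-75} + \frac{8}{-33}\right) \left(\left(-1\right) \left(-244\right)\right) = \left(32 \left(- \frac{1}{75}\right) + 8 \left(- \frac{1}{33}\right)\right) 244 = \left(- \frac{32}{75} - \frac{8}{33}\right) 244 = \left(- \frac{184}{275}\right) 244 = - \frac{44896}{275}$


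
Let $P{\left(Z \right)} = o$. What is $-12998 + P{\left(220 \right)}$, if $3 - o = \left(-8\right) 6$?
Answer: $-12947$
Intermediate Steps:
$o = 51$ ($o = 3 - \left(-8\right) 6 = 3 - -48 = 3 + 48 = 51$)
$P{\left(Z \right)} = 51$
$-12998 + P{\left(220 \right)} = -12998 + 51 = -12947$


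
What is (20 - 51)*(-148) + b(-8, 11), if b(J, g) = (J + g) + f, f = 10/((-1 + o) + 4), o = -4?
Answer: 4581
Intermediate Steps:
f = -10 (f = 10/((-1 - 4) + 4) = 10/(-5 + 4) = 10/(-1) = 10*(-1) = -10)
b(J, g) = -10 + J + g (b(J, g) = (J + g) - 10 = -10 + J + g)
(20 - 51)*(-148) + b(-8, 11) = (20 - 51)*(-148) + (-10 - 8 + 11) = -31*(-148) - 7 = 4588 - 7 = 4581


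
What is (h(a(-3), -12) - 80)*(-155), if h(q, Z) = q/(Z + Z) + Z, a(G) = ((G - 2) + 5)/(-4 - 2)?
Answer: 14260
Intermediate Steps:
a(G) = -½ - G/6 (a(G) = ((-2 + G) + 5)/(-6) = (3 + G)*(-⅙) = -½ - G/6)
h(q, Z) = Z + q/(2*Z) (h(q, Z) = q/((2*Z)) + Z = (1/(2*Z))*q + Z = q/(2*Z) + Z = Z + q/(2*Z))
(h(a(-3), -12) - 80)*(-155) = ((-12 + (½)*(-½ - ⅙*(-3))/(-12)) - 80)*(-155) = ((-12 + (½)*(-½ + ½)*(-1/12)) - 80)*(-155) = ((-12 + (½)*0*(-1/12)) - 80)*(-155) = ((-12 + 0) - 80)*(-155) = (-12 - 80)*(-155) = -92*(-155) = 14260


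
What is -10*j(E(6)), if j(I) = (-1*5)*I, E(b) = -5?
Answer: -250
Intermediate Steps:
j(I) = -5*I
-10*j(E(6)) = -(-50)*(-5) = -10*25 = -250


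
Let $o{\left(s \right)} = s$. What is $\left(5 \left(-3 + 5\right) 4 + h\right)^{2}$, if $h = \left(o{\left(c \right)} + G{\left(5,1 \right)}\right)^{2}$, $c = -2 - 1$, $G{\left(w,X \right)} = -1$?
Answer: $3136$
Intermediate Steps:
$c = -3$
$h = 16$ ($h = \left(-3 - 1\right)^{2} = \left(-4\right)^{2} = 16$)
$\left(5 \left(-3 + 5\right) 4 + h\right)^{2} = \left(5 \left(-3 + 5\right) 4 + 16\right)^{2} = \left(5 \cdot 2 \cdot 4 + 16\right)^{2} = \left(10 \cdot 4 + 16\right)^{2} = \left(40 + 16\right)^{2} = 56^{2} = 3136$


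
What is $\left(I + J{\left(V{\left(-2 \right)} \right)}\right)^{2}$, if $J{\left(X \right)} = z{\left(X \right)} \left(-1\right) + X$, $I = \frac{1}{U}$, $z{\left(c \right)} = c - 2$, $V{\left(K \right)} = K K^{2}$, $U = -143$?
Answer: $\frac{81225}{20449} \approx 3.9721$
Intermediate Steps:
$V{\left(K \right)} = K^{3}$
$z{\left(c \right)} = -2 + c$
$I = - \frac{1}{143}$ ($I = \frac{1}{-143} = - \frac{1}{143} \approx -0.006993$)
$J{\left(X \right)} = 2$ ($J{\left(X \right)} = \left(-2 + X\right) \left(-1\right) + X = \left(2 - X\right) + X = 2$)
$\left(I + J{\left(V{\left(-2 \right)} \right)}\right)^{2} = \left(- \frac{1}{143} + 2\right)^{2} = \left(\frac{285}{143}\right)^{2} = \frac{81225}{20449}$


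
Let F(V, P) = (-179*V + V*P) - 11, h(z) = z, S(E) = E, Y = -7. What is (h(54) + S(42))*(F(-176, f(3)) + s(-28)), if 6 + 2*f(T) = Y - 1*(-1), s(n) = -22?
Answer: 3122592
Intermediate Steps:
f(T) = -6 (f(T) = -3 + (-7 - 1*(-1))/2 = -3 + (-7 + 1)/2 = -3 + (1/2)*(-6) = -3 - 3 = -6)
F(V, P) = -11 - 179*V + P*V (F(V, P) = (-179*V + P*V) - 11 = -11 - 179*V + P*V)
(h(54) + S(42))*(F(-176, f(3)) + s(-28)) = (54 + 42)*((-11 - 179*(-176) - 6*(-176)) - 22) = 96*((-11 + 31504 + 1056) - 22) = 96*(32549 - 22) = 96*32527 = 3122592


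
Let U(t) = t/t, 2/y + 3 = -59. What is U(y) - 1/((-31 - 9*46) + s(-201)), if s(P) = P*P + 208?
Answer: 40163/40164 ≈ 0.99998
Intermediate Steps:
y = -1/31 (y = 2/(-3 - 59) = 2/(-62) = 2*(-1/62) = -1/31 ≈ -0.032258)
U(t) = 1
s(P) = 208 + P² (s(P) = P² + 208 = 208 + P²)
U(y) - 1/((-31 - 9*46) + s(-201)) = 1 - 1/((-31 - 9*46) + (208 + (-201)²)) = 1 - 1/((-31 - 414) + (208 + 40401)) = 1 - 1/(-445 + 40609) = 1 - 1/40164 = 40163/40164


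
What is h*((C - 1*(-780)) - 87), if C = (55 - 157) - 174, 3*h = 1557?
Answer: 216423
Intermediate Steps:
h = 519 (h = (⅓)*1557 = 519)
C = -276 (C = -102 - 174 = -276)
h*((C - 1*(-780)) - 87) = 519*((-276 - 1*(-780)) - 87) = 519*((-276 + 780) - 87) = 519*(504 - 87) = 519*417 = 216423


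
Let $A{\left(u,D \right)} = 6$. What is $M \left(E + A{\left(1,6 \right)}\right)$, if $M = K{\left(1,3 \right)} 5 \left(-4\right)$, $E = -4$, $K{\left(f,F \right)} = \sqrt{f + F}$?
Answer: $-80$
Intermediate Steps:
$K{\left(f,F \right)} = \sqrt{F + f}$
$M = -40$ ($M = \sqrt{3 + 1} \cdot 5 \left(-4\right) = \sqrt{4} \cdot 5 \left(-4\right) = 2 \cdot 5 \left(-4\right) = 10 \left(-4\right) = -40$)
$M \left(E + A{\left(1,6 \right)}\right) = - 40 \left(-4 + 6\right) = \left(-40\right) 2 = -80$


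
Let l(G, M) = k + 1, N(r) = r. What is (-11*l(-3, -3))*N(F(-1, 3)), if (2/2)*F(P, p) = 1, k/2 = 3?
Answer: -77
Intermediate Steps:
k = 6 (k = 2*3 = 6)
F(P, p) = 1
l(G, M) = 7 (l(G, M) = 6 + 1 = 7)
(-11*l(-3, -3))*N(F(-1, 3)) = -11*7*1 = -77*1 = -77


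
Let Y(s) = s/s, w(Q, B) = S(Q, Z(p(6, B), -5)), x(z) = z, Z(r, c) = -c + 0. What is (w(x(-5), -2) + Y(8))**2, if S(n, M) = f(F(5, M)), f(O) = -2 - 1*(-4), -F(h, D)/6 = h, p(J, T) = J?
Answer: 9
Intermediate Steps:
Z(r, c) = -c
F(h, D) = -6*h
f(O) = 2 (f(O) = -2 + 4 = 2)
S(n, M) = 2
w(Q, B) = 2
Y(s) = 1
(w(x(-5), -2) + Y(8))**2 = (2 + 1)**2 = 3**2 = 9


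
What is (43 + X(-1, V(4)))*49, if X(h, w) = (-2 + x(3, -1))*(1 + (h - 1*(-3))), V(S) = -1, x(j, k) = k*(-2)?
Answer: 2107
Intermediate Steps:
x(j, k) = -2*k
X(h, w) = 0 (X(h, w) = (-2 - 2*(-1))*(1 + (h - 1*(-3))) = (-2 + 2)*(1 + (h + 3)) = 0*(1 + (3 + h)) = 0*(4 + h) = 0)
(43 + X(-1, V(4)))*49 = (43 + 0)*49 = 43*49 = 2107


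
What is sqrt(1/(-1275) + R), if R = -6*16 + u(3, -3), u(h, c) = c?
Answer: I*sqrt(6437526)/255 ≈ 9.9499*I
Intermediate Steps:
R = -99 (R = -6*16 - 3 = -96 - 3 = -99)
sqrt(1/(-1275) + R) = sqrt(1/(-1275) - 99) = sqrt(-1/1275 - 99) = sqrt(-126226/1275) = I*sqrt(6437526)/255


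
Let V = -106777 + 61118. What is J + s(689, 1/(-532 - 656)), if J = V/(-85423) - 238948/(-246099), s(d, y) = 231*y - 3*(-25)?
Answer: 19250990325527/252270178524 ≈ 76.311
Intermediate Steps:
V = -45659
s(d, y) = 75 + 231*y (s(d, y) = 231*y + 75 = 75 + 231*y)
J = 31648289245/21022514877 (J = -45659/(-85423) - 238948/(-246099) = -45659*(-1/85423) - 238948*(-1/246099) = 45659/85423 + 238948/246099 = 31648289245/21022514877 ≈ 1.5054)
J + s(689, 1/(-532 - 656)) = 31648289245/21022514877 + (75 + 231/(-532 - 656)) = 31648289245/21022514877 + (75 + 231/(-1188)) = 31648289245/21022514877 + (75 + 231*(-1/1188)) = 31648289245/21022514877 + (75 - 7/36) = 31648289245/21022514877 + 2693/36 = 19250990325527/252270178524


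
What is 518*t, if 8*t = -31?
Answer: -8029/4 ≈ -2007.3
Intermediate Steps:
t = -31/8 (t = (⅛)*(-31) = -31/8 ≈ -3.8750)
518*t = 518*(-31/8) = -8029/4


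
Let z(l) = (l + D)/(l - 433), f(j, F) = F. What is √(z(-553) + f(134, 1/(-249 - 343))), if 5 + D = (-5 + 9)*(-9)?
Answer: √3198212771/72964 ≈ 0.77508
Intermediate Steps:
D = -41 (D = -5 + (-5 + 9)*(-9) = -5 + 4*(-9) = -5 - 36 = -41)
z(l) = (-41 + l)/(-433 + l) (z(l) = (l - 41)/(l - 433) = (-41 + l)/(-433 + l))
√(z(-553) + f(134, 1/(-249 - 343))) = √((-41 - 553)/(-433 - 553) + 1/(-249 - 343)) = √(-594/(-986) + 1/(-592)) = √(-1/986*(-594) - 1/592) = √(297/493 - 1/592) = √(175331/291856) = √3198212771/72964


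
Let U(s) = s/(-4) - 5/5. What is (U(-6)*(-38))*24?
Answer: -456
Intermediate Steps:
U(s) = -1 - s/4 (U(s) = s*(-1/4) - 5*1/5 = -s/4 - 1 = -1 - s/4)
(U(-6)*(-38))*24 = ((-1 - 1/4*(-6))*(-38))*24 = ((-1 + 3/2)*(-38))*24 = ((1/2)*(-38))*24 = -19*24 = -456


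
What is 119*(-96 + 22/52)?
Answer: -295715/26 ≈ -11374.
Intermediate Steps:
119*(-96 + 22/52) = 119*(-96 + 22*(1/52)) = 119*(-96 + 11/26) = 119*(-2485/26) = -295715/26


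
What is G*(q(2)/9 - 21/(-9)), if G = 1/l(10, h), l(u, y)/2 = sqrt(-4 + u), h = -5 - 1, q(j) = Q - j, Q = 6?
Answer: 25*sqrt(6)/108 ≈ 0.56701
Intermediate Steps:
q(j) = 6 - j
h = -6
l(u, y) = 2*sqrt(-4 + u)
G = sqrt(6)/12 (G = 1/(2*sqrt(-4 + 10)) = 1/(2*sqrt(6)) = sqrt(6)/12 ≈ 0.20412)
G*(q(2)/9 - 21/(-9)) = (sqrt(6)/12)*((6 - 1*2)/9 - 21/(-9)) = (sqrt(6)/12)*((6 - 2)*(1/9) - 21*(-1/9)) = (sqrt(6)/12)*(4*(1/9) + 7/3) = (sqrt(6)/12)*(4/9 + 7/3) = (sqrt(6)/12)*(25/9) = 25*sqrt(6)/108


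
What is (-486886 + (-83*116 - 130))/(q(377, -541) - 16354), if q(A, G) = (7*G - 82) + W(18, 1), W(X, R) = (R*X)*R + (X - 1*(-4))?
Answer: 496644/20183 ≈ 24.607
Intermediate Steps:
W(X, R) = 4 + X + X*R² (W(X, R) = X*R² + (X + 4) = X*R² + (4 + X) = 4 + X + X*R²)
q(A, G) = -42 + 7*G (q(A, G) = (7*G - 82) + (4 + 18 + 18*1²) = (-82 + 7*G) + (4 + 18 + 18*1) = (-82 + 7*G) + (4 + 18 + 18) = (-82 + 7*G) + 40 = -42 + 7*G)
(-486886 + (-83*116 - 130))/(q(377, -541) - 16354) = (-486886 + (-83*116 - 130))/((-42 + 7*(-541)) - 16354) = (-486886 + (-9628 - 130))/((-42 - 3787) - 16354) = (-486886 - 9758)/(-3829 - 16354) = -496644/(-20183) = -496644*(-1/20183) = 496644/20183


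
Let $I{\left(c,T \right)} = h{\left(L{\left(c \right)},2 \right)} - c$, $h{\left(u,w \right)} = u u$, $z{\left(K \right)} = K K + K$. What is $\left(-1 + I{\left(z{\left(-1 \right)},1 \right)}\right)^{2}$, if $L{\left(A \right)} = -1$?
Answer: $0$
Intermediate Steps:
$z{\left(K \right)} = K + K^{2}$ ($z{\left(K \right)} = K^{2} + K = K + K^{2}$)
$h{\left(u,w \right)} = u^{2}$
$I{\left(c,T \right)} = 1 - c$ ($I{\left(c,T \right)} = \left(-1\right)^{2} - c = 1 - c$)
$\left(-1 + I{\left(z{\left(-1 \right)},1 \right)}\right)^{2} = \left(-1 + \left(1 - - (1 - 1)\right)\right)^{2} = \left(-1 + \left(1 - \left(-1\right) 0\right)\right)^{2} = \left(-1 + \left(1 - 0\right)\right)^{2} = \left(-1 + \left(1 + 0\right)\right)^{2} = \left(-1 + 1\right)^{2} = 0^{2} = 0$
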